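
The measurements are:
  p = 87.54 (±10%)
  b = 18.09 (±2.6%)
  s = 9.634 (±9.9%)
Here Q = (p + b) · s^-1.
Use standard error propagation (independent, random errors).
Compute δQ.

Let u = p + b = 105.6. δu = √(δp² + δb²) = √(76.6 + 0.221) = 8.77, so δu/u = 0.0830.
Q is then a monomial in u, s:
δQ/Q = √((δu/u)² + (-1·δs/s)²) = √(0.00689 + 0.00980) = 0.129
Q = 10.96, so δQ = 0.129 × 10.96 = 1.42.

1.42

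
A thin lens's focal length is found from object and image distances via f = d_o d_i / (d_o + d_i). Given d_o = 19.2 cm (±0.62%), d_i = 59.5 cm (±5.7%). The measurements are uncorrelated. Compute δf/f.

0.0147

∂f/∂d_o = (d_i/(d_o+d_i))² = 0.572;  ∂f/∂d_i = (d_o/(d_o+d_i))² = 0.0595
δf = √((∂f/∂d_o · δd_o)² + (∂f/∂d_i · δd_i)²) = √(0.00463 + 0.0407) = 0.213 cm
f = 14.5 cm, so δf/f = 0.213/14.5 = 0.0147.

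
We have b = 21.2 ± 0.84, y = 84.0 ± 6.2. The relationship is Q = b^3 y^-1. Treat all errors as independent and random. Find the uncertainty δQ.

15.9

Q is a product of powers, so relative uncertainties combine in quadrature:
  (3·δb/b)² = (3×0.0396)² = 0.0141;  (-1·δy/y)² = (-1×0.0738)² = 0.00545
δQ/Q = √(0.0196) = 0.140
Q = 113, so δQ = 0.140 × 113 = 15.9.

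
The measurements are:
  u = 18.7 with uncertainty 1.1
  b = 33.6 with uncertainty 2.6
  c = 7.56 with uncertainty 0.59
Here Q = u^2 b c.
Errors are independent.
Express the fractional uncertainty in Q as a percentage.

For a monomial Q ∝ u^2, b, c, fractional errors add in quadrature:
  (2·δu/u)² = (2×0.0588)² = 0.0138;  (1·δb/b)² = (1×0.0774)² = 0.00599;  (1·δc/c)² = (1×0.0780)² = 0.00609
δQ/Q = √(0.0259) = 0.161

16.1%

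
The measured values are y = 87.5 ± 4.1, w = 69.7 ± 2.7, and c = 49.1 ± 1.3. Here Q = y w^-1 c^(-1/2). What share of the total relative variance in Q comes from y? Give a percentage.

56.7%

(δQ/Q)² = (1·δy/y)² + (-1·δw/w)² + (−½·δc/c)²
  y term: (1×0.0469)² = 0.00220
  w term: (-1×0.0387)² = 0.00150
  c term: (-0.5×0.0265)² = 0.000175
Total = 0.00387. Share from y = 0.00220/0.00387 = 0.567.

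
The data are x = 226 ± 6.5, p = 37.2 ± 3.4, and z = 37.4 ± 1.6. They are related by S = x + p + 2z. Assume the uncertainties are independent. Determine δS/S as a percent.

2.37%

Sums and differences: (δS)² = Σ (cᵢ δxᵢ)².
  (δx)² = 42.2;  (δp)² = 11.6;  (2·δz)² = 10.2
δS = √(64.0) = 8.00
S = 338, so δS/S = 8.00/338 = 0.0237.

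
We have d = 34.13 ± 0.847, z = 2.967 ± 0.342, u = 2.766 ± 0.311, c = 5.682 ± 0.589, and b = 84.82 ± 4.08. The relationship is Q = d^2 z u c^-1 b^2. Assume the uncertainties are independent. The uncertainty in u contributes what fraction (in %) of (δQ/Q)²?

26.1%

(δQ/Q)² = (2·δd/d)² + (1·δz/z)² + (1·δu/u)² + (-1·δc/c)² + (2·δb/b)²
  d term: (2×0.0248)² = 0.00246
  z term: (1×0.115)² = 0.0133
  u term: (1×0.112)² = 0.0126
  c term: (-1×0.104)² = 0.0107
  b term: (2×0.0481)² = 0.00926
Total = 0.0484. Share from u = 0.0126/0.0484 = 0.261.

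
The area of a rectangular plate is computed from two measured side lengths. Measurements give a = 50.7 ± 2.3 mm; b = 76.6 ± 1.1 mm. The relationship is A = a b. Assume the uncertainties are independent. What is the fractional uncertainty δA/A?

0.0476

Each factor contributes (exponent × relative error)² to (δA/A)²:
  (1·δa/a)² = (1×0.0454)² = 0.00206;  (1·δb/b)² = (1×0.0144)² = 0.000206
δA/A = √(0.00226) = 0.0476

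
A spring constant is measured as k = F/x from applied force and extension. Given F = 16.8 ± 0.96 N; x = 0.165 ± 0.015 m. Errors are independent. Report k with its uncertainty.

Relative error in a monomial: (δk/k)² = Σ (nᵢ · δxᵢ/xᵢ)².
  (1·δF/F)² = (1×0.0571)² = 0.00327;  (-1·δx/x)² = (-1×0.0909)² = 0.00826
δk/k = √(0.0115) = 0.107
k = 102 N/m, so δk = 0.107 × 102 = 10.9 N/m.

102 ± 10.9 N/m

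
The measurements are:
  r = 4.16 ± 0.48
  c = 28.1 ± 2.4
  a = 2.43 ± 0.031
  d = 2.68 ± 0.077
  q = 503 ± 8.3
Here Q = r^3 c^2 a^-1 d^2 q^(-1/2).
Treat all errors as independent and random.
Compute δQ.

2930

Since Q is a product/quotient, work with relative uncertainties:
  (3·δr/r)² = (3×0.115)² = 0.120;  (2·δc/c)² = (2×0.0854)² = 0.0292;  (-1·δa/a)² = (-1×0.0128)² = 0.000163;  (2·δd/d)² = (2×0.0287)² = 0.00330;  (−½·δq/q)² = (-0.5×0.0165)² = 6.81e-05
δQ/Q = √(0.153) = 0.391
Q = 7490, so δQ = 0.391 × 7490 = 2930.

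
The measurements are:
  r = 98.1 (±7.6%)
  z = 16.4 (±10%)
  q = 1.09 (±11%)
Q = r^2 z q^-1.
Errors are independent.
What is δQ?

Products/powers → add relative errors in quadrature, weighted by exponent:
  (2·δr/r)² = (2×0.0760)² = 0.0231;  (1·δz/z)² = (1×0.100)² = 0.0100;  (-1·δq/q)² = (-1×0.110)² = 0.0121
δQ/Q = √(0.0452) = 0.213
Q = 1.45e+05, so δQ = 0.213 × 1.45e+05 = 30800.

30800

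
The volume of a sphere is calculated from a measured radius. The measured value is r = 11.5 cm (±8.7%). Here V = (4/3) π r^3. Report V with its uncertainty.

Each factor contributes (exponent × relative error)² to (δV/V)²:
  (3·δr/r)² = (3×0.0870)² = 0.0681
δV/V = √(0.0681) = 0.261
V = 6370 cm^3, so δV = 0.261 × 6370 = 1660 cm^3.

6370 ± 1660 cm^3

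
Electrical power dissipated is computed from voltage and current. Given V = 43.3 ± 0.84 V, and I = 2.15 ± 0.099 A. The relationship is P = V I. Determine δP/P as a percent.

5.00%

P is a product of powers, so relative uncertainties combine in quadrature:
  (1·δV/V)² = (1×0.0194)² = 0.000376;  (1·δI/I)² = (1×0.0460)² = 0.00212
δP/P = √(0.00250) = 0.0500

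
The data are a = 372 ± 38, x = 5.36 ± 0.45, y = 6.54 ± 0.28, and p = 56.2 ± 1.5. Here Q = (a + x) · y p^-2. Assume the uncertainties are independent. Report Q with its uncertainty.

Let u = a + x = 377. δu = √(δa² + δx²) = √(1440 + 0.203) = 38.0, so δu/u = 0.101.
Q is then a monomial in u, y, p:
δQ/Q = √((δu/u)² + (1·δy/y)² + (-2·δp/p)²) = √(0.0101 + 0.00183 + 0.00285) = 0.122
Q = 0.781, so δQ = 0.122 × 0.781 = 0.0951.

0.781 ± 0.0951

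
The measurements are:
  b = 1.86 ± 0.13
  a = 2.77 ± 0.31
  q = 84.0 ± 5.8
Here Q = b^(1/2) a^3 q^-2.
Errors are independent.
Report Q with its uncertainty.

0.00411 ± 0.00150

Each factor contributes (exponent × relative error)² to (δQ/Q)²:
  (½·δb/b)² = (0.5×0.0699)² = 0.00122;  (3·δa/a)² = (3×0.112)² = 0.113;  (-2·δq/q)² = (-2×0.0690)² = 0.0191
δQ/Q = √(0.133) = 0.365
Q = 0.00411, so δQ = 0.365 × 0.00411 = 0.00150.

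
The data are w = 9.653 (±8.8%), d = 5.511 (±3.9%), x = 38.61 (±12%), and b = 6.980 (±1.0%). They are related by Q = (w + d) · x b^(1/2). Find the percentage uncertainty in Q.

13.3%

Let u = w + d = 15.16. δu = √(δw² + δd²) = √(0.722 + 0.0462) = 0.876, so δu/u = 0.0578.
Q is then a monomial in u, x, b:
δQ/Q = √((δu/u)² + (1·δx/x)² + (½·δb/b)²) = √(0.00334 + 0.0144 + 2.5e-05) = 0.133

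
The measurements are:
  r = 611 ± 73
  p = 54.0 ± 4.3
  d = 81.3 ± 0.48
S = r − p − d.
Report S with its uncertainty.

476 ± 73.1

S is a linear combination, so absolute uncertainties add in quadrature:
  (δr)² = 5330;  (δp)² = 18.5;  (δd)² = 0.230
δS = √(5350) = 73.1
S = 476.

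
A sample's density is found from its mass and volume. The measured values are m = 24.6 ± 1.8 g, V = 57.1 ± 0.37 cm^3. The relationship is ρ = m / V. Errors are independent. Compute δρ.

0.0316 g/cm^3

Products/powers → add relative errors in quadrature, weighted by exponent:
  (1·δm/m)² = (1×0.0732)² = 0.00535;  (-1·δV/V)² = (-1×0.00648)² = 4.2e-05
δρ/ρ = √(0.00540) = 0.0735
ρ = 0.431 g/cm^3, so δρ = 0.0735 × 0.431 = 0.0316 g/cm^3.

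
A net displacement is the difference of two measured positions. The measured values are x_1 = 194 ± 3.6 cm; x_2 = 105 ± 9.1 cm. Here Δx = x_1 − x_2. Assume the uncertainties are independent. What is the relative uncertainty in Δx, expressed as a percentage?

Sums and differences: (δΔx)² = Σ (cᵢ δxᵢ)².
  (δx_1)² = 13.0;  (δx_2)² = 82.8
δΔx = √(95.8) = 9.79 cm
Δx = 89.0 cm, so δΔx/Δx = 9.79/89.0 = 0.110.

11.0%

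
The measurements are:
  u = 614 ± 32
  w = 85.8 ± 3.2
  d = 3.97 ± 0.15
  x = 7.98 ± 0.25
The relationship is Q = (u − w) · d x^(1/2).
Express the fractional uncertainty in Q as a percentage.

Let h = u − w = 528. δh = √(δu² + δw²) = √(1020 + 10.2) = 32.2, so δh/h = 0.0609.
Q is then a monomial in h, d, x:
δQ/Q = √((δh/h)² + (1·δd/d)² + (½·δx/x)²) = √(0.00371 + 0.00143 + 0.000245) = 0.0733

7.33%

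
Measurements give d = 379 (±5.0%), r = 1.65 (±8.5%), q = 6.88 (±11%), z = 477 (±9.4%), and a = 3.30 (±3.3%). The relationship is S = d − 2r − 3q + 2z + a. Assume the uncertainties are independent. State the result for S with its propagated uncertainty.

Absolute uncertainties add in quadrature for a linear combination:
  (δd)² = 359;  (2·δr)² = 0.0787;  (3·δq)² = 5.15;  (2·δz)² = 8040;  (δa)² = 0.0119
δS = √(8410) = 91.7
S = 1310.

1310 ± 91.7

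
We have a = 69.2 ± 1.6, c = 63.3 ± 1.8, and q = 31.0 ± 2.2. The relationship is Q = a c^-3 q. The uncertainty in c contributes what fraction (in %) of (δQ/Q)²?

(δQ/Q)² = (1·δa/a)² + (-3·δc/c)² + (1·δq/q)²
  a term: (1×0.0231)² = 0.000535
  c term: (-3×0.0284)² = 0.00728
  q term: (1×0.0710)² = 0.00504
Total = 0.0128. Share from c = 0.00728/0.0128 = 0.566.

56.6%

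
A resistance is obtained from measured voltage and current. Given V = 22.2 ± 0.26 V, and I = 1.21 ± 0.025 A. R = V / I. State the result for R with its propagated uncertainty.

18.3 ± 0.436 Ω

Products/powers → add relative errors in quadrature, weighted by exponent:
  (1·δV/V)² = (1×0.0117)² = 0.000137;  (-1·δI/I)² = (-1×0.0207)² = 0.000427
δR/R = √(0.000564) = 0.0237
R = 18.3 Ω, so δR = 0.0237 × 18.3 = 0.436 Ω.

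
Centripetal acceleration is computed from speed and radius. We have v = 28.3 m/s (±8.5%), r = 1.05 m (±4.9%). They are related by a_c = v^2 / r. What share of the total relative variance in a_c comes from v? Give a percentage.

92.3%

(δa_c/a_c)² = (2·δv/v)² + (-1·δr/r)²
  v term: (2×0.0850)² = 0.0289
  r term: (-1×0.0490)² = 0.00240
Total = 0.0313. Share from v = 0.0289/0.0313 = 0.923.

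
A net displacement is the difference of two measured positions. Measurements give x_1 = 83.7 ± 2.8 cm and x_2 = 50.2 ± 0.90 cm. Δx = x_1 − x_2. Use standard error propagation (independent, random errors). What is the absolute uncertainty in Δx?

2.94 cm

For a sum/difference, combine absolute errors in quadrature:
  (δx_1)² = 7.84;  (δx_2)² = 0.810
δΔx = √(8.65) = 2.94 cm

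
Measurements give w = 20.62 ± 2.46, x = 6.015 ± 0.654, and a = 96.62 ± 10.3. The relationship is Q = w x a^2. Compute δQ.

Since Q is a product/quotient, work with relative uncertainties:
  (1·δw/w)² = (1×0.119)² = 0.0142;  (1·δx/x)² = (1×0.109)² = 0.0118;  (2·δa/a)² = (2×0.107)² = 0.0455
δQ/Q = √(0.0715) = 0.267
Q = 1.158e+06, so δQ = 0.267 × 1.158e+06 = 3.1e+05.

3.1e+05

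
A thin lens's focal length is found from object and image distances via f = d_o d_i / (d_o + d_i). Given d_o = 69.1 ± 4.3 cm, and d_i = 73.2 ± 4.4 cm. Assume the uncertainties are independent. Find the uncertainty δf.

1.54 cm

∂f/∂d_o = (d_i/(d_o+d_i))² = 0.265;  ∂f/∂d_i = (d_o/(d_o+d_i))² = 0.236
δf = √((∂f/∂d_o · δd_o)² + (∂f/∂d_i · δd_i)²) = √(1.29 + 1.08) = 1.54 cm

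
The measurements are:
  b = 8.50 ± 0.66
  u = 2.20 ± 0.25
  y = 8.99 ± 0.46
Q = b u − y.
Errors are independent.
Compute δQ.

Let p = b·u = 18.7. δp/p = √((1·δb/b)² + (1·δu/u)²) = √(0.00603 + 0.0129) = 0.138, so δp = 2.57.
Q = p − y: δQ = √(δp² + δy²) = √(6.62 + 0.212) = 2.61

2.61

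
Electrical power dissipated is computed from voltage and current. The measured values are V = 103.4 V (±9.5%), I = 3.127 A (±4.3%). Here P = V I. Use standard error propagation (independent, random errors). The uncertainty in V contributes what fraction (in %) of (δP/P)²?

(δP/P)² = (1·δV/V)² + (1·δI/I)²
  V term: (1×0.0950)² = 0.00903
  I term: (1×0.0430)² = 0.00185
Total = 0.0109. Share from V = 0.00903/0.0109 = 0.830.

83.0%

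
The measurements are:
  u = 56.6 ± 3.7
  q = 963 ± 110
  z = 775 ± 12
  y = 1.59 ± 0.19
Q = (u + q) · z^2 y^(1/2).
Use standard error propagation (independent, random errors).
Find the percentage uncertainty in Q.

Let w = u + q = 1020. δw = √(δu² + δq²) = √(13.7 + 12100) = 110, so δw/w = 0.108.
Q is then a monomial in w, z, y:
δQ/Q = √((δw/w)² + (2·δz/z)² + (½·δy/y)²) = √(0.0117 + 0.000959 + 0.00357) = 0.127

12.7%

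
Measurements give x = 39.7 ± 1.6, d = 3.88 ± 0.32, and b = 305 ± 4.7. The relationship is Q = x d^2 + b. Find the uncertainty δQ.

102

Let p = x·d^2 = 598. δp/p = √((1·δx/x)² + (2·δd/d)²) = √(0.00162 + 0.0272) = 0.170, so δp = 101.
Q = p + b: δQ = √(δp² + δb²) = √(10300 + 22.1) = 102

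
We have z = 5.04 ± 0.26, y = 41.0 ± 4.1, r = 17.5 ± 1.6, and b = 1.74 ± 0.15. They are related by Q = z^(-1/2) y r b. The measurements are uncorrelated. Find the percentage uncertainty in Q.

Q is a product of powers, so relative uncertainties combine in quadrature:
  (−½·δz/z)² = (-0.5×0.0516)² = 0.000665;  (1·δy/y)² = (1×0.100)² = 0.0100;  (1·δr/r)² = (1×0.0914)² = 0.00836;  (1·δb/b)² = (1×0.0862)² = 0.00743
δQ/Q = √(0.0265) = 0.163

16.3%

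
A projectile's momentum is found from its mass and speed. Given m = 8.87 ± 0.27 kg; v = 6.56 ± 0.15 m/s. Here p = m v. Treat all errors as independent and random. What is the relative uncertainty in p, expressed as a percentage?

3.81%

Relative error in a monomial: (δp/p)² = Σ (nᵢ · δxᵢ/xᵢ)².
  (1·δm/m)² = (1×0.0304)² = 0.000927;  (1·δv/v)² = (1×0.0229)² = 0.000523
δp/p = √(0.00145) = 0.0381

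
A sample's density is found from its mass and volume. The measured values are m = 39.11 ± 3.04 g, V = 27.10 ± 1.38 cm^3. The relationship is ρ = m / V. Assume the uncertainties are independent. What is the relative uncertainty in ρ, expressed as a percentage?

9.29%

Since ρ is a product/quotient, work with relative uncertainties:
  (1·δm/m)² = (1×0.0777)² = 0.00604;  (-1·δV/V)² = (-1×0.0509)² = 0.00259
δρ/ρ = √(0.00863) = 0.0929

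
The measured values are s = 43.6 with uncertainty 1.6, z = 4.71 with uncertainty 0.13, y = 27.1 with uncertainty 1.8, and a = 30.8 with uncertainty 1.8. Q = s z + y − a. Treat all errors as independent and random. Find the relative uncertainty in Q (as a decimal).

Let p = s·z = 205. δp/p = √((1·δs/s)² + (1·δz/z)²) = √(0.00135 + 0.000762) = 0.0459, so δp = 9.43.
Q = p + y − a: δQ = √(δp² + δy² + δa²) = √(88.9 + 3.24 + 3.24) = 9.77
Q = 202, so δQ/Q = 9.77/202 = 0.0484.

0.0484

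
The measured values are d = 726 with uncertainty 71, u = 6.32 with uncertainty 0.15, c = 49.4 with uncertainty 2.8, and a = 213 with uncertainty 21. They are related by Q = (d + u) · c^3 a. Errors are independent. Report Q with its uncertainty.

(1.88 ± 0.412) × 10^10

Let w = d + u = 732. δw = √(δd² + δu²) = √(5040 + 0.0225) = 71.0, so δw/w = 0.0970.
Q is then a monomial in w, c, a:
δQ/Q = √((δw/w)² + (3·δc/c)² + (1·δa/a)²) = √(0.00940 + 0.0289 + 0.00972) = 0.219
Q = 1.88e+10, so δQ = 0.219 × 1.88e+10 = 4.12e+09.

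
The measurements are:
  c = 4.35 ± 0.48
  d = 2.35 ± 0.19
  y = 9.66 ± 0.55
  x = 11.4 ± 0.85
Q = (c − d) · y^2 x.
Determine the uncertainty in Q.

Let u = c − d = 2.00. δu = √(δc² + δd²) = √(0.230 + 0.0361) = 0.516, so δu/u = 0.258.
Q is then a monomial in u, y, x:
δQ/Q = √((δu/u)² + (2·δy/y)² + (1·δx/x)²) = √(0.0666 + 0.0130 + 0.00556) = 0.292
Q = 2130, so δQ = 0.292 × 2130 = 621.

621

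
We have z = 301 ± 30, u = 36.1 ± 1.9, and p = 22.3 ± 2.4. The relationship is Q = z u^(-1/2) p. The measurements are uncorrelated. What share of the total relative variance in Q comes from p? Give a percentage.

52.2%

(δQ/Q)² = (1·δz/z)² + (−½·δu/u)² + (1·δp/p)²
  z term: (1×0.0997)² = 0.00993
  u term: (-0.5×0.0526)² = 0.000693
  p term: (1×0.108)² = 0.0116
Total = 0.0222. Share from p = 0.0116/0.0222 = 0.522.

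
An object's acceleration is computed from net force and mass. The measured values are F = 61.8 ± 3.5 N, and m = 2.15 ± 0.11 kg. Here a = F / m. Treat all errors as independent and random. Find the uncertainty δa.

2.19 m/s^2

Relative error in a monomial: (δa/a)² = Σ (nᵢ · δxᵢ/xᵢ)².
  (1·δF/F)² = (1×0.0566)² = 0.00321;  (-1·δm/m)² = (-1×0.0512)² = 0.00262
δa/a = √(0.00583) = 0.0763
a = 28.7 m/s^2, so δa = 0.0763 × 28.7 = 2.19 m/s^2.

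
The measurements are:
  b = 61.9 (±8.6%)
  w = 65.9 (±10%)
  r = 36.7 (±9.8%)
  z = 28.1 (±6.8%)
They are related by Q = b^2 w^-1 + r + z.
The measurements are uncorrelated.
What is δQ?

Let p = b^2·w^-1 = 58.1. δp/p = √((2·δb/b)² + (-1·δw/w)²) = √(0.0296 + 0.0100) = 0.199, so δp = 11.6.
Q = p + r + z: δQ = √(δp² + δr² + δz²) = √(134 + 12.9 + 3.65) = 12.3

12.3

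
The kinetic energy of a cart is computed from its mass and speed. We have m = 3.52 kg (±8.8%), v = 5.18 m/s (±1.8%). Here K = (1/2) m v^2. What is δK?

4.49 J

For a monomial K ∝ m, v^2, fractional errors add in quadrature:
  (1·δm/m)² = (1×0.0880)² = 0.00774;  (2·δv/v)² = (2×0.0180)² = 0.00130
δK/K = √(0.00904) = 0.0951
K = 47.2 J, so δK = 0.0951 × 47.2 = 4.49 J.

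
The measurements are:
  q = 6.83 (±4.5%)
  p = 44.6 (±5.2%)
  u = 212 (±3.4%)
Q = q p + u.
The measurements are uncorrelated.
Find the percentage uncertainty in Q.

4.29%

Let w = q·p = 305. δw/w = √((1·δq/q)² + (1·δp/p)²) = √(0.00202 + 0.00270) = 0.0688, so δw = 20.9.
Q = w + u: δQ = √(δw² + δu²) = √(439 + 52.0) = 22.2
Q = 517, so δQ/Q = 22.2/517 = 0.0429.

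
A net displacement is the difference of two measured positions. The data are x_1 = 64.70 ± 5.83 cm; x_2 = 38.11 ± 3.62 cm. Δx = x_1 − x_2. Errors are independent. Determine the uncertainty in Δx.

Sums and differences: (δΔx)² = Σ (cᵢ δxᵢ)².
  (δx_1)² = 34.0;  (δx_2)² = 13.1
δΔx = √(47.1) = 6.86 cm

6.86 cm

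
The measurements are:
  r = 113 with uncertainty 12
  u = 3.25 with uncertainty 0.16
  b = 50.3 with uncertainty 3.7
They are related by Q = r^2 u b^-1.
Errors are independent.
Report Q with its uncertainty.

825 ± 190

Products/powers → add relative errors in quadrature, weighted by exponent:
  (2·δr/r)² = (2×0.106)² = 0.0451;  (1·δu/u)² = (1×0.0492)² = 0.00242;  (-1·δb/b)² = (-1×0.0736)² = 0.00541
δQ/Q = √(0.0529) = 0.230
Q = 825, so δQ = 0.230 × 825 = 190.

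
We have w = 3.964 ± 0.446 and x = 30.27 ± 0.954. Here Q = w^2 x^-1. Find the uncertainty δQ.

Each factor contributes (exponent × relative error)² to (δQ/Q)²:
  (2·δw/w)² = (2×0.113)² = 0.0506;  (-1·δx/x)² = (-1×0.0315)² = 0.000993
δQ/Q = √(0.0516) = 0.227
Q = 0.5191, so δQ = 0.227 × 0.5191 = 0.118.

0.118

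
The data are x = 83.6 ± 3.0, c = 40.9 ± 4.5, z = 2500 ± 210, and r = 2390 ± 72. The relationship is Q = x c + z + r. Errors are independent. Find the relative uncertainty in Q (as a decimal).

Let p = x·c = 3420. δp/p = √((1·δx/x)² + (1·δc/c)²) = √(0.00129 + 0.0121) = 0.116, so δp = 396.
Q = p + z + r: δQ = √(δp² + δz² + δr²) = √(1.57e+05 + 44100 + 5180) = 454
Q = 8310, so δQ/Q = 454/8310 = 0.0546.

0.0546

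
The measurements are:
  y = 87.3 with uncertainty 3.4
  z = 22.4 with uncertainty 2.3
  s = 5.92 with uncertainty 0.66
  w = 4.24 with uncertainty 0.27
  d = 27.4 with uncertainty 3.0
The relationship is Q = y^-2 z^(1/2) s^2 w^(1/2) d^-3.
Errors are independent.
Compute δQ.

8.91e-07

Each factor contributes (exponent × relative error)² to (δQ/Q)²:
  (-2·δy/y)² = (-2×0.0389)² = 0.00607;  (½·δz/z)² = (0.5×0.103)² = 0.00264;  (2·δs/s)² = (2×0.111)² = 0.0497;  (½·δw/w)² = (0.5×0.0637)² = 0.00101;  (-3·δd/d)² = (-3×0.109)² = 0.108
δQ/Q = √(0.167) = 0.409
Q = 2.18e-06, so δQ = 0.409 × 2.18e-06 = 8.91e-07.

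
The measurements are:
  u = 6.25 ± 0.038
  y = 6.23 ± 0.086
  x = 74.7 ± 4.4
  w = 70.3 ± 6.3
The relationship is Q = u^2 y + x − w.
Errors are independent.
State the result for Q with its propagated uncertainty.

Let p = u^2·y = 243. δp/p = √((2·δu/u)² + (1·δy/y)²) = √(0.000148 + 0.000191) = 0.0184, so δp = 4.48.
Q = p + x − w: δQ = √(δp² + δx² + δw²) = √(20.0 + 19.4 + 39.7) = 8.89
Q = 248.

248 ± 8.89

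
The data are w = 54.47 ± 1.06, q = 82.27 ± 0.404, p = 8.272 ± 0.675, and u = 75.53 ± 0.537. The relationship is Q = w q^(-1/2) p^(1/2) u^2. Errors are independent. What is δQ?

4680

For a monomial Q ∝ w, q^(-1/2), p^(1/2), u^2, fractional errors add in quadrature:
  (1·δw/w)² = (1×0.0195)² = 0.000379;  (−½·δq/q)² = (-0.5×0.00491)² = 6.03e-06;  (½·δp/p)² = (0.5×0.0816)² = 0.00166;  (2·δu/u)² = (2×0.00711)² = 0.000202
δQ/Q = √(0.00225) = 0.0475
Q = 98530, so δQ = 0.0475 × 98530 = 4680.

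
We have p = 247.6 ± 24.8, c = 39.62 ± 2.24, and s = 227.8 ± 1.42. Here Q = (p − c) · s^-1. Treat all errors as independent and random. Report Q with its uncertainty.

Let u = p − c = 208.0. δu = √(δp² + δc²) = √(615 + 5.02) = 24.9, so δu/u = 0.120.
Q is then a monomial in u, s:
δQ/Q = √((δu/u)² + (-1·δs/s)²) = √(0.0143 + 3.89e-05) = 0.120
Q = 0.9130, so δQ = 0.120 × 0.9130 = 0.109.

0.9130 ± 0.109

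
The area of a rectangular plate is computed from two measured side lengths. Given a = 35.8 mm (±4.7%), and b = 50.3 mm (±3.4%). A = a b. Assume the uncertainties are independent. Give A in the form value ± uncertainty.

1800 ± 104 mm^2

Each factor contributes (exponent × relative error)² to (δA/A)²:
  (1·δa/a)² = (1×0.0470)² = 0.00221;  (1·δb/b)² = (1×0.0340)² = 0.00116
δA/A = √(0.00336) = 0.0580
A = 1800 mm^2, so δA = 0.0580 × 1800 = 104 mm^2.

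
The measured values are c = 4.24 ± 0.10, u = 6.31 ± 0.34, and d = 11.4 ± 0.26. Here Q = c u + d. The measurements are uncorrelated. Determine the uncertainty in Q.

1.59

Let p = c·u = 26.8. δp/p = √((1·δc/c)² + (1·δu/u)²) = √(0.000556 + 0.00290) = 0.0588, so δp = 1.57.
Q = p + d: δQ = √(δp² + δd²) = √(2.48 + 0.0676) = 1.59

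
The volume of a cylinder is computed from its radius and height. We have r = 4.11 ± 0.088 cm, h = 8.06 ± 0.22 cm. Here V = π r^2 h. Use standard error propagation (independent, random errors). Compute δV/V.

V is a product of powers, so relative uncertainties combine in quadrature:
  (2·δr/r)² = (2×0.0214)² = 0.00183;  (1·δh/h)² = (1×0.0273)² = 0.000745
δV/V = √(0.00258) = 0.0508

0.0508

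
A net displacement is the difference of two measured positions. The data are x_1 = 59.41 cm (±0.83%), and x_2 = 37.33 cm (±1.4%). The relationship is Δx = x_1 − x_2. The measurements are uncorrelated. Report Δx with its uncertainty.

22.08 ± 0.719 cm

Sums and differences: (δΔx)² = Σ (cᵢ δxᵢ)².
  (δx_1)² = 0.243;  (δx_2)² = 0.273
δΔx = √(0.516) = 0.719 cm
Δx = 22.08 cm.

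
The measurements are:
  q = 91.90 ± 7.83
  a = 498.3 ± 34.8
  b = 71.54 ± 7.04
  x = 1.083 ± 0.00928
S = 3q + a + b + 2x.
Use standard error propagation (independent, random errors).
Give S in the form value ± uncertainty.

Absolute uncertainties add in quadrature for a linear combination:
  (3·δq)² = 552;  (δa)² = 1210;  (δb)² = 49.6;  (2·δx)² = 0.000344
δS = √(1810) = 42.6
S = 847.7.

847.7 ± 42.6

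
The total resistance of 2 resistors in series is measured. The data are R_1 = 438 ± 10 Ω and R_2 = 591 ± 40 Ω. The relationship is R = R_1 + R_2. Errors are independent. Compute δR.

41.2 Ω

Absolute uncertainties add in quadrature for a linear combination:
  (δR_1)² = 100;  (δR_2)² = 1600
δR = √(1700) = 41.2 Ω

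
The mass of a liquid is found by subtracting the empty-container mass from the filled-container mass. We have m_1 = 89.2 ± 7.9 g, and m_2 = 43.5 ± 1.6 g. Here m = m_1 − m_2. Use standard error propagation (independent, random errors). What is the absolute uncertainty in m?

Sums and differences: (δm)² = Σ (cᵢ δxᵢ)².
  (δm_1)² = 62.4;  (δm_2)² = 2.56
δm = √(65.0) = 8.06 g

8.06 g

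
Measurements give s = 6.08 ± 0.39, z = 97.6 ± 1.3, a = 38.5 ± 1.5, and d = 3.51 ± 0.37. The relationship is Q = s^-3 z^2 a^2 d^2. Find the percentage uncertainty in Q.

29.7%

Since Q is a product/quotient, work with relative uncertainties:
  (-3·δs/s)² = (-3×0.0641)² = 0.0370;  (2·δz/z)² = (2×0.0133)² = 0.000710;  (2·δa/a)² = (2×0.0390)² = 0.00607;  (2·δd/d)² = (2×0.105)² = 0.0444
δQ/Q = √(0.0883) = 0.297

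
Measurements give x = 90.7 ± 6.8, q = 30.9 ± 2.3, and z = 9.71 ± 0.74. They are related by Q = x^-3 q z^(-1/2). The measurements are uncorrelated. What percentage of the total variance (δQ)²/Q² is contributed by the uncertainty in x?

87.9%

(δQ/Q)² = (-3·δx/x)² + (1·δq/q)² + (−½·δz/z)²
  x term: (-3×0.0750)² = 0.0506
  q term: (1×0.0744)² = 0.00554
  z term: (-0.5×0.0762)² = 0.00145
Total = 0.0576. Share from x = 0.0506/0.0576 = 0.879.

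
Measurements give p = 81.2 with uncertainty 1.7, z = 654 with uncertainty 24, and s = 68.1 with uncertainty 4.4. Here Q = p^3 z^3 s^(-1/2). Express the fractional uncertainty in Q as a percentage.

Each factor contributes (exponent × relative error)² to (δQ/Q)²:
  (3·δp/p)² = (3×0.0209)² = 0.00394;  (3·δz/z)² = (3×0.0367)² = 0.0121;  (−½·δs/s)² = (-0.5×0.0646)² = 0.00104
δQ/Q = √(0.0171) = 0.131

13.1%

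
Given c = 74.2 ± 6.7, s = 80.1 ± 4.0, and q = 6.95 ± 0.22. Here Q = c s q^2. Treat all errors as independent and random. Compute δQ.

Relative error in a monomial: (δQ/Q)² = Σ (nᵢ · δxᵢ/xᵢ)².
  (1·δc/c)² = (1×0.0903)² = 0.00815;  (1·δs/s)² = (1×0.0499)² = 0.00249;  (2·δq/q)² = (2×0.0317)² = 0.00401
δQ/Q = √(0.0147) = 0.121
Q = 2.87e+05, so δQ = 0.121 × 2.87e+05 = 34800.

34800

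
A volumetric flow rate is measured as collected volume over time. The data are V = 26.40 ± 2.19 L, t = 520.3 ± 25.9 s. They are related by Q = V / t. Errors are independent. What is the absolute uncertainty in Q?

0.00491 L/s

For a monomial Q ∝ V, t^-1, fractional errors add in quadrature:
  (1·δV/V)² = (1×0.0830)² = 0.00688;  (-1·δt/t)² = (-1×0.0498)² = 0.00248
δQ/Q = √(0.00936) = 0.0967
Q = 0.05074 L/s, so δQ = 0.0967 × 0.05074 = 0.00491 L/s.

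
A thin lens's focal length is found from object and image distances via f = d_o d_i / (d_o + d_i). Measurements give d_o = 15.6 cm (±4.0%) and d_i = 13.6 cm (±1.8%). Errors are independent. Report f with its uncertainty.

∂f/∂d_o = (d_i/(d_o+d_i))² = 0.217;  ∂f/∂d_i = (d_o/(d_o+d_i))² = 0.285
δf = √((∂f/∂d_o · δd_o)² + (∂f/∂d_i · δd_i)²) = √(0.0183 + 0.00488) = 0.152 cm
f = 7.27 cm.

7.27 ± 0.152 cm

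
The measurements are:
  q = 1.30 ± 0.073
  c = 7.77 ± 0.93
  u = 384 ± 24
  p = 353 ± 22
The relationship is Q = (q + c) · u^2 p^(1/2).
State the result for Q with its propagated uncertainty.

Let w = q + c = 9.07. δw = √(δq² + δc²) = √(0.00533 + 0.865) = 0.933, so δw/w = 0.103.
Q is then a monomial in w, u, p:
δQ/Q = √((δw/w)² + (2·δu/u)² + (½·δp/p)²) = √(0.0106 + 0.0156 + 0.000971) = 0.165
Q = 2.51e+07, so δQ = 0.165 × 2.51e+07 = 4.14e+06.

(2.51 ± 0.414) × 10^7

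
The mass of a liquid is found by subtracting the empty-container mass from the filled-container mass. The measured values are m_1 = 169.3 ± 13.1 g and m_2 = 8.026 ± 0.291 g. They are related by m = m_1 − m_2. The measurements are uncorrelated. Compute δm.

13.1 g

m is a linear combination, so absolute uncertainties add in quadrature:
  (δm_1)² = 172;  (δm_2)² = 0.0847
δm = √(172) = 13.1 g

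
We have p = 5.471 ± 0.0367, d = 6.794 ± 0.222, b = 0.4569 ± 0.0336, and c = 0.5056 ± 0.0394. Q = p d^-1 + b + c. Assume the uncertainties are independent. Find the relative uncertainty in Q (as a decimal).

0.0330

Let w = p·d^-1 = 0.8053. δw/w = √((1·δp/p)² + (-1·δd/d)²) = √(4.5e-05 + 0.00107) = 0.0334, so δw = 0.0269.
Q = w + b + c: δQ = √(δw² + δb² + δc²) = √(0.000722 + 0.00113 + 0.00155) = 0.0583
Q = 1.768, so δQ/Q = 0.0583/1.768 = 0.0330.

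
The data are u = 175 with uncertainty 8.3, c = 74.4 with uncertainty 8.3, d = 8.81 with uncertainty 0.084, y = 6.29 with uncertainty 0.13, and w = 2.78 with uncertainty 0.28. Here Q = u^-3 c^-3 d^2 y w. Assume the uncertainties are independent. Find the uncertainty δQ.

2.33e-10

Relative error in a monomial: (δQ/Q)² = Σ (nᵢ · δxᵢ/xᵢ)².
  (-3·δu/u)² = (-3×0.0474)² = 0.0202;  (-3·δc/c)² = (-3×0.112)² = 0.112;  (2·δd/d)² = (2×0.00953)² = 0.000364;  (1·δy/y)² = (1×0.0207)² = 0.000427;  (1·δw/w)² = (1×0.101)² = 0.0101
δQ/Q = √(0.143) = 0.378
Q = 6.15e-10, so δQ = 0.378 × 6.15e-10 = 2.33e-10.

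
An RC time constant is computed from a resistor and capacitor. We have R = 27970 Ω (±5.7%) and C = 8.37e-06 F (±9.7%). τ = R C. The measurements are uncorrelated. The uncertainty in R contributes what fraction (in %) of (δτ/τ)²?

25.7%

(δτ/τ)² = (1·δR/R)² + (1·δC/C)²
  R term: (1×0.0570)² = 0.00325
  C term: (1×0.0970)² = 0.00941
Total = 0.0127. Share from R = 0.00325/0.0127 = 0.257.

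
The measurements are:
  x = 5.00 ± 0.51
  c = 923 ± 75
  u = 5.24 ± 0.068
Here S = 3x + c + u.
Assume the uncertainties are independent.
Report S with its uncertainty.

Sums and differences: (δS)² = Σ (cᵢ δxᵢ)².
  (3·δx)² = 2.34;  (δc)² = 5620;  (δu)² = 0.00462
δS = √(5630) = 75.0
S = 943.

943 ± 75.0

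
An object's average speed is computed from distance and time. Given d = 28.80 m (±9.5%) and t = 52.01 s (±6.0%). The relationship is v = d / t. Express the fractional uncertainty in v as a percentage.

v is a product of powers, so relative uncertainties combine in quadrature:
  (1·δd/d)² = (1×0.0950)² = 0.00903;  (-1·δt/t)² = (-1×0.0600)² = 0.00360
δv/v = √(0.0126) = 0.112

11.2%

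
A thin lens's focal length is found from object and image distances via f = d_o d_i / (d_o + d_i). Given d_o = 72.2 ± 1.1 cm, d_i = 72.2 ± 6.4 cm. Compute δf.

1.62 cm

∂f/∂d_o = (d_i/(d_o+d_i))² = 0.250;  ∂f/∂d_i = (d_o/(d_o+d_i))² = 0.250
δf = √((∂f/∂d_o · δd_o)² + (∂f/∂d_i · δd_i)²) = √(0.0756 + 2.56) = 1.62 cm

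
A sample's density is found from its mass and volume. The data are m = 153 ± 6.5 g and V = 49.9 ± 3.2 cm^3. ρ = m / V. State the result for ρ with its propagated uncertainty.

3.07 ± 0.236 g/cm^3

Each factor contributes (exponent × relative error)² to (δρ/ρ)²:
  (1·δm/m)² = (1×0.0425)² = 0.00180;  (-1·δV/V)² = (-1×0.0641)² = 0.00411
δρ/ρ = √(0.00592) = 0.0769
ρ = 3.07 g/cm^3, so δρ = 0.0769 × 3.07 = 0.236 g/cm^3.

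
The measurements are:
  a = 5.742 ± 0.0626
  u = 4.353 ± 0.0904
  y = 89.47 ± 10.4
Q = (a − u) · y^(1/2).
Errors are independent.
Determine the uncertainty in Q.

Let w = a − u = 1.389. δw = √(δa² + δu²) = √(0.00392 + 0.00817) = 0.110, so δw/w = 0.0792.
Q is then a monomial in w, y:
δQ/Q = √((δw/w)² + (½·δy/y)²) = √(0.00627 + 0.00338) = 0.0982
Q = 13.14, so δQ = 0.0982 × 13.14 = 1.29.

1.29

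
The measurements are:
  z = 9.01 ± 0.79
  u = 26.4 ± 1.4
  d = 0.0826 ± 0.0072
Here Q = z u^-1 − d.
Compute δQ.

Let p = z·u^-1 = 0.341. δp/p = √((1·δz/z)² + (-1·δu/u)²) = √(0.00769 + 0.00281) = 0.102, so δp = 0.0350.
Q = p − d: δQ = √(δp² + δd²) = √(0.00122 + 5.18e-05) = 0.0357

0.0357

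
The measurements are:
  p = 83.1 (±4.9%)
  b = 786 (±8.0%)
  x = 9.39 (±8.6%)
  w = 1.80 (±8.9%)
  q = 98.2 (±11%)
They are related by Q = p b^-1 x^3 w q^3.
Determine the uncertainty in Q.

Since Q is a product/quotient, work with relative uncertainties:
  (1·δp/p)² = (1×0.0490)² = 0.00240;  (-1·δb/b)² = (-1×0.0800)² = 0.00640;  (3·δx/x)² = (3×0.0860)² = 0.0666;  (1·δw/w)² = (1×0.0890)² = 0.00792;  (3·δq/q)² = (3×0.110)² = 0.109
δQ/Q = √(0.192) = 0.438
Q = 1.49e+08, so δQ = 0.438 × 1.49e+08 = 6.54e+07.

6.54e+07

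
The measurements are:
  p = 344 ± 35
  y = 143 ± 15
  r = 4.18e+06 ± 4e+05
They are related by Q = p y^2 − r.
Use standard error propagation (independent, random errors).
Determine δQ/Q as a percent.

Let w = p·y^2 = 7.03e+06. δw/w = √((1·δp/p)² + (2·δy/y)²) = √(0.0104 + 0.0440) = 0.233, so δw = 1.64e+06.
Q = w − r: δQ = √(δw² + δr²) = √(2.69e+12 + 1.6e+11) = 1.69e+06
Q = 2.85e+06, so δQ/Q = 1.69e+06/2.85e+06 = 0.591.

59.1%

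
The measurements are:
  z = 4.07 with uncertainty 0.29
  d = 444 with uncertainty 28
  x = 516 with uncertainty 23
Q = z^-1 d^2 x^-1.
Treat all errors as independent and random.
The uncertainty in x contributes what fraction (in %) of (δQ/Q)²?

8.65%

(δQ/Q)² = (-1·δz/z)² + (2·δd/d)² + (-1·δx/x)²
  z term: (-1×0.0713)² = 0.00508
  d term: (2×0.0631)² = 0.0159
  x term: (-1×0.0446)² = 0.00199
Total = 0.0230. Share from x = 0.00199/0.0230 = 0.0865.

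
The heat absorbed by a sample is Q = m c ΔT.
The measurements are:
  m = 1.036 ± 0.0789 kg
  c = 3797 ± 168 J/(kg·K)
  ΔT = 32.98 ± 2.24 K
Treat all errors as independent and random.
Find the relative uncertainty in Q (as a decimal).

0.111

Products/powers → add relative errors in quadrature, weighted by exponent:
  (1·δm/m)² = (1×0.0762)² = 0.00580;  (1·δc/c)² = (1×0.0442)² = 0.00196;  (1·δΔT/ΔT)² = (1×0.0679)² = 0.00461
δQ/Q = √(0.0124) = 0.111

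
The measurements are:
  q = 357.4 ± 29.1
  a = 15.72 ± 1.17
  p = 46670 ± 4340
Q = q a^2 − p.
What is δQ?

15600

Let w = q·a^2 = 88320. δw/w = √((1·δq/q)² + (2·δa/a)²) = √(0.00663 + 0.0222) = 0.170, so δw = 15000.
Q = w − p: δQ = √(δw² + δp²) = √(2.25e+08 + 1.88e+07) = 15600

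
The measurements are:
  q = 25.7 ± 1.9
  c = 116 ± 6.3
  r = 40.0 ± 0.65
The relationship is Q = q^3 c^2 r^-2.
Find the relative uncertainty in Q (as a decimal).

Relative error in a monomial: (δQ/Q)² = Σ (nᵢ · δxᵢ/xᵢ)².
  (3·δq/q)² = (3×0.0739)² = 0.0492;  (2·δc/c)² = (2×0.0543)² = 0.0118;  (-2·δr/r)² = (-2×0.0163)² = 0.00106
δQ/Q = √(0.0620) = 0.249

0.249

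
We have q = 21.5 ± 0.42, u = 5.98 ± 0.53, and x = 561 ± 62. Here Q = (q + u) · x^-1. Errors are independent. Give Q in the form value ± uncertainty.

Let w = q + u = 27.5. δw = √(δq² + δu²) = √(0.176 + 0.281) = 0.676, so δw/w = 0.0246.
Q is then a monomial in w, x:
δQ/Q = √((δw/w)² + (-1·δx/x)²) = √(0.000606 + 0.0122) = 0.113
Q = 0.0490, so δQ = 0.113 × 0.0490 = 0.00555.

0.0490 ± 0.00555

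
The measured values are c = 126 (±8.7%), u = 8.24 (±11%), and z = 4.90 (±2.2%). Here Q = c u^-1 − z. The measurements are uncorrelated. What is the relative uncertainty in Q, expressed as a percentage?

Let p = c·u^-1 = 15.3. δp/p = √((1·δc/c)² + (-1·δu/u)²) = √(0.00757 + 0.0121) = 0.140, so δp = 2.14.
Q = p − z: δQ = √(δp² + δz²) = √(4.60 + 0.0116) = 2.15
Q = 10.4, so δQ/Q = 2.15/10.4 = 0.207.

20.7%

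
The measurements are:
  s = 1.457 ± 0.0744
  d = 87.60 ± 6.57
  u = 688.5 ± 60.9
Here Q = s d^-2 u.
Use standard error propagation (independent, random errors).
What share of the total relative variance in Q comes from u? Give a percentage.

(δQ/Q)² = (1·δs/s)² + (-2·δd/d)² + (1·δu/u)²
  s term: (1×0.0511)² = 0.00261
  d term: (-2×0.0750)² = 0.0225
  u term: (1×0.0885)² = 0.00782
Total = 0.0329. Share from u = 0.00782/0.0329 = 0.238.

23.8%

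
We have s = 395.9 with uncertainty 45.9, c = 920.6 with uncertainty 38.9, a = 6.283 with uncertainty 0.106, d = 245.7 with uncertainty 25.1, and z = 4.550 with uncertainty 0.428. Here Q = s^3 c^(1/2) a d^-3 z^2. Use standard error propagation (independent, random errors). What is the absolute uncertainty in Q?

Q is a product of powers, so relative uncertainties combine in quadrature:
  (3·δs/s)² = (3×0.116)² = 0.121;  (½·δc/c)² = (0.5×0.0423)² = 0.000446;  (1·δa/a)² = (1×0.0169)² = 0.000285;  (-3·δd/d)² = (-3×0.102)² = 0.0939;  (2·δz/z)² = (2×0.0941)² = 0.0354
δQ/Q = √(0.251) = 0.501
Q = 16510, so δQ = 0.501 × 16510 = 8270.

8270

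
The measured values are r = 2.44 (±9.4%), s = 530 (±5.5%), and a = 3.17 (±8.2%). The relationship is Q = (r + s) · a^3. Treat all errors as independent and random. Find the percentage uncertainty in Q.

25.2%

Let u = r + s = 532. δu = √(δr² + δs²) = √(0.0526 + 850) = 29.2, so δu/u = 0.0547.
Q is then a monomial in u, a:
δQ/Q = √((δu/u)² + (3·δa/a)²) = √(0.00300 + 0.0605) = 0.252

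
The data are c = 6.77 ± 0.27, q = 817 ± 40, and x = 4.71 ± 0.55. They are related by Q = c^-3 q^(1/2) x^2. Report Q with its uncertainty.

2.04 ± 0.539

Products/powers → add relative errors in quadrature, weighted by exponent:
  (-3·δc/c)² = (-3×0.0399)² = 0.0143;  (½·δq/q)² = (0.5×0.0490)² = 0.000599;  (2·δx/x)² = (2×0.117)² = 0.0545
δQ/Q = √(0.0695) = 0.264
Q = 2.04, so δQ = 0.264 × 2.04 = 0.539.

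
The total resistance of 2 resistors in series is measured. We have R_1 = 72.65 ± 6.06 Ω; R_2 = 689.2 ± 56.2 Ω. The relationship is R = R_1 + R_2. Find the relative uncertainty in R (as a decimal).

Absolute uncertainties add in quadrature for a linear combination:
  (δR_1)² = 36.7;  (δR_2)² = 3160
δR = √(3200) = 56.5 Ω
R = 761.9 Ω, so δR/R = 56.5/761.9 = 0.0742.

0.0742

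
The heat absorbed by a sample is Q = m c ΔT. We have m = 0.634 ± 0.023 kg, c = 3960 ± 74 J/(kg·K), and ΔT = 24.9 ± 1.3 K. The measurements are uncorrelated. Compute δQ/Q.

Q is a product of powers, so relative uncertainties combine in quadrature:
  (1·δm/m)² = (1×0.0363)² = 0.00132;  (1·δc/c)² = (1×0.0187)² = 0.000349;  (1·δΔT/ΔT)² = (1×0.0522)² = 0.00273
δQ/Q = √(0.00439) = 0.0663

0.0663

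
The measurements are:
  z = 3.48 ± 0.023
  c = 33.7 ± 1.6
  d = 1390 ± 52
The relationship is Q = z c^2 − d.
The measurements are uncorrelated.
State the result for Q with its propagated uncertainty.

2560 ± 380

Let p = z·c^2 = 3950. δp/p = √((1·δz/z)² + (2·δc/c)²) = √(4.37e-05 + 0.00902) = 0.0952, so δp = 376.
Q = p − d: δQ = √(δp² + δd²) = √(1.42e+05 + 2700) = 380
Q = 2560.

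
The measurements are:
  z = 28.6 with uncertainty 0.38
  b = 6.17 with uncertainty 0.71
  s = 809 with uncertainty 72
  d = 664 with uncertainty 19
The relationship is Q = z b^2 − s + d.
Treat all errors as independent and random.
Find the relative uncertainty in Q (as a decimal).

Let p = z·b^2 = 1090. δp/p = √((1·δz/z)² + (2·δb/b)²) = √(0.000177 + 0.0530) = 0.231, so δp = 251.
Q = p − s + d: δQ = √(δp² + δs² + δd²) = √(63000 + 5180 + 361) = 262
Q = 944, so δQ/Q = 262/944 = 0.277.

0.277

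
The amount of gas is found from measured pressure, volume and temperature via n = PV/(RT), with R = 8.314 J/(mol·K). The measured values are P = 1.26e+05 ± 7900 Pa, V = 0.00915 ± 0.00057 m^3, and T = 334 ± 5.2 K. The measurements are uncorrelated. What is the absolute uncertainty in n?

0.0373 mol

Each factor contributes (exponent × relative error)² to (δn/n)²:
  (1·δP/P)² = (1×0.0627)² = 0.00393;  (1·δV/V)² = (1×0.0623)² = 0.00388;  (-1·δT/T)² = (-1×0.0156)² = 0.000242
δn/n = √(0.00805) = 0.0897
n = 0.415 mol, so δn = 0.0897 × 0.415 = 0.0373 mol.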